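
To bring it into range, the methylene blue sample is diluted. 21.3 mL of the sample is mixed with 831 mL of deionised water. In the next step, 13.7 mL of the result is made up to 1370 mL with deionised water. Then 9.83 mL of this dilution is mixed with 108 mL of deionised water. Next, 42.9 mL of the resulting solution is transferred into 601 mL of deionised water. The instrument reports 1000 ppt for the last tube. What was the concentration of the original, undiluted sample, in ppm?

720 ppm

Overall dilution factor = 40.01 × 100 × 11.99 × 15.01 = 7.20 × 10⁵.
Original = 1000 ppt × 7.20 × 10⁵ = 7.20 × 10⁸ ppt = 720 ppm.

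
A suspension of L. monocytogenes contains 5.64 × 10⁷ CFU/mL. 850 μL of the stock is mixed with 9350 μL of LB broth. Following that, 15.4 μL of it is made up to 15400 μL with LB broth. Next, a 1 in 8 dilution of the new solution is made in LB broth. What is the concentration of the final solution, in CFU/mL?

587 CFU/mL

Overall dilution factor = 12 × 1000 × 8 = 9.60 × 10⁴.
5.64 × 10⁷ CFU/mL / 9.60 × 10⁴ = 587 CFU/mL.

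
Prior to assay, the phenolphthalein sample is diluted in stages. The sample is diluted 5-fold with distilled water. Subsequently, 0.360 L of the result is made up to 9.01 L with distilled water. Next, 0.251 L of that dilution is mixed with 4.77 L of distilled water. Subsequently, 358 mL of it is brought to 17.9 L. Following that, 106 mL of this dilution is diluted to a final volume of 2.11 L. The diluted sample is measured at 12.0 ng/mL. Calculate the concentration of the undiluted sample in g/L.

Overall dilution factor = 5 × 25.03 × 20.00 × 50 × 19.91 = 2.49 × 10⁶.
Original = 12.0 ng/mL × 2.49 × 10⁶ = 2.99 × 10⁷ ng/mL = 29.9 g/L.

29.9 g/L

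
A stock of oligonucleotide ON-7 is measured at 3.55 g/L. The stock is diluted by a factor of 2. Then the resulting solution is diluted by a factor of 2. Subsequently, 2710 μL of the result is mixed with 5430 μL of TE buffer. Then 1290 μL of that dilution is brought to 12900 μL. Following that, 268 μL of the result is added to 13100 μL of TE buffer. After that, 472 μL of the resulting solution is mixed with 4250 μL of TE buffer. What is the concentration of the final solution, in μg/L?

59.2 μg/L

Overall dilution factor = 2 × 2 × 3.004 × 10 × 49.88 × 10.00 = 6.00 × 10⁴.
3.55 g/L / 6.00 × 10⁴ = 5.92 × 10⁻⁵ g/L = 59.2 μg/L.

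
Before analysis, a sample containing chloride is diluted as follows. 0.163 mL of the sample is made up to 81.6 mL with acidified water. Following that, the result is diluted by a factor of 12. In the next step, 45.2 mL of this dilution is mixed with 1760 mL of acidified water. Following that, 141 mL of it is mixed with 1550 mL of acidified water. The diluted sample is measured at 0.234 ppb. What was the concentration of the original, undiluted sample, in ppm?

Overall dilution factor = 500.6 × 12 × 39.94 × 11.99 = 2.88 × 10⁶.
Original = 0.234 ppb × 2.88 × 10⁶ = 6.73 × 10⁵ ppb = 673 ppm.

673 ppm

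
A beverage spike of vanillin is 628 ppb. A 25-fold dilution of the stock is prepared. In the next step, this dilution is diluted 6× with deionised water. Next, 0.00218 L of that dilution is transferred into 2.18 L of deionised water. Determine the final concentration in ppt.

4.18 ppt

Overall dilution factor = 25 × 6 × 1001 = 1.50 × 10⁵.
628 ppb / 1.50 × 10⁵ = 4.18 × 10⁻³ ppb = 4.18 ppt.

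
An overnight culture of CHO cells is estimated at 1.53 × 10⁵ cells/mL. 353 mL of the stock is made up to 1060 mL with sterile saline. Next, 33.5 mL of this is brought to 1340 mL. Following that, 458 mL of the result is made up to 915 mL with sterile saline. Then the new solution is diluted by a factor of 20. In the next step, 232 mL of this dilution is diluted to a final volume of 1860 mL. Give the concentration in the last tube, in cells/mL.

Overall dilution factor = 3.003 × 40 × 1.998 × 20 × 8.017 = 3.85 × 10⁴.
1.53 × 10⁵ cells/mL / 3.85 × 10⁴ = 3.98 cells/mL.

3.98 cells/mL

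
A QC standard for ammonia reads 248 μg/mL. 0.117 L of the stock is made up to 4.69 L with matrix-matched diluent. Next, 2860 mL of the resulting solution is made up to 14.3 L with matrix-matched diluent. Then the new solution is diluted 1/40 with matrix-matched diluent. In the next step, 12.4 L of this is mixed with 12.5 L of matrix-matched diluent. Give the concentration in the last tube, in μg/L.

15.4 μg/L

Overall dilution factor = 40.09 × 5 × 40 × 2.008 = 1.61 × 10⁴.
248 μg/mL / 1.61 × 10⁴ = 0.0154 μg/mL = 15.4 μg/L.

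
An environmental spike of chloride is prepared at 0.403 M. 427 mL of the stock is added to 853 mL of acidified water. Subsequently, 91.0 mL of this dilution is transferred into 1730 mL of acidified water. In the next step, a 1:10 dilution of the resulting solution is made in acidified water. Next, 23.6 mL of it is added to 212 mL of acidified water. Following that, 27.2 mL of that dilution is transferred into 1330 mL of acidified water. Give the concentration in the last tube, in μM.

Overall dilution factor = 2.998 × 20.01 × 10 × 9.983 × 49.90 = 2.99 × 10⁵.
0.403 M / 2.99 × 10⁵ = 1.35 × 10⁻⁶ M = 1.35 μM.

1.35 μM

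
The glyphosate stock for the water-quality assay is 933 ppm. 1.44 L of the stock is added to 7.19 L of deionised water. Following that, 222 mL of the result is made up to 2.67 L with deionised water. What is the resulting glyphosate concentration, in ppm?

Overall dilution factor = 5.993 × 12.03 = 72.1.
933 ppm / 72.1 = 12.9 ppm.

12.9 ppm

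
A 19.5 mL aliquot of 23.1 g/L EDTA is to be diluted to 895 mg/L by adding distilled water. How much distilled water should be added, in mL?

484 mL

895 mg/L = 0.895 g/L.
V₂ = C₁V₁/C₂ = 23.1 × 19.5 / 0.895 = 503 mL.
Diluent to add = V₂ − V₁ = 503 − 19.5 = 484 mL.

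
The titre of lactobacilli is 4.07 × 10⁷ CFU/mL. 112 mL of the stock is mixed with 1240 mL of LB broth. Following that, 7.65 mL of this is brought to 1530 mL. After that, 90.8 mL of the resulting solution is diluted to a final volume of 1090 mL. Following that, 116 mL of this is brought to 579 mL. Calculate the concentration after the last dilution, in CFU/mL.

Overall dilution factor = 12.07 × 200 × 12.00 × 4.991 = 1.45 × 10⁵.
4.07 × 10⁷ CFU/mL / 1.45 × 10⁵ = 281 CFU/mL.

281 CFU/mL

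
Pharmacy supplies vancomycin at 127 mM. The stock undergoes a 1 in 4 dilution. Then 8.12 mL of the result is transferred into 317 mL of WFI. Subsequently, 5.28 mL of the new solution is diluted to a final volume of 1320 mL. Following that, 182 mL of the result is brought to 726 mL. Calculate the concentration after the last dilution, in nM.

Overall dilution factor = 4 × 40.04 × 250 × 3.989 = 1.60 × 10⁵.
127 mM / 1.60 × 10⁵ = 7.95 × 10⁻⁴ mM = 795 nM.

795 nM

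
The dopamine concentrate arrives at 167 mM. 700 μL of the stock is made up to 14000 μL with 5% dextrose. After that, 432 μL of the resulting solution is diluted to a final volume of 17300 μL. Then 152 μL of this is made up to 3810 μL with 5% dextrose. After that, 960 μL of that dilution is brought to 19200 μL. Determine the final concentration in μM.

Overall dilution factor = 20 × 40.05 × 25.07 × 20 = 4.02 × 10⁵.
167 mM / 4.02 × 10⁵ = 4.16 × 10⁻⁴ mM = 0.416 μM.

0.416 μM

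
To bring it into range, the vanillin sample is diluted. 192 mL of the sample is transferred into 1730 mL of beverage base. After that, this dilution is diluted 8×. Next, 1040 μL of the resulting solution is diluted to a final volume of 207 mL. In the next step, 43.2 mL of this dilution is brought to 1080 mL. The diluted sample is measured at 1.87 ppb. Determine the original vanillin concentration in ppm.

Overall dilution factor = 10.01 × 8 × 199.0 × 25 = 3.98 × 10⁵.
Original = 1.87 ppb × 3.98 × 10⁵ = 7.45 × 10⁵ ppb = 745 ppm.

745 ppm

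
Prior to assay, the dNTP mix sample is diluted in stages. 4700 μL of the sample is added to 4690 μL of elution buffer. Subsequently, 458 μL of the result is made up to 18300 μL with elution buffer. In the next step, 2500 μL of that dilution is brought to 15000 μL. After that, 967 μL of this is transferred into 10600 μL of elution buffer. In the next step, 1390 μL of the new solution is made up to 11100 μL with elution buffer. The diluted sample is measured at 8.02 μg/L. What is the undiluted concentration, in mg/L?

367 mg/L

Overall dilution factor = 1.998 × 39.96 × 6 × 11.96 × 7.986 = 4.58 × 10⁴.
Original = 8.02 μg/L × 4.58 × 10⁴ = 3.67 × 10⁵ μg/L = 367 mg/L.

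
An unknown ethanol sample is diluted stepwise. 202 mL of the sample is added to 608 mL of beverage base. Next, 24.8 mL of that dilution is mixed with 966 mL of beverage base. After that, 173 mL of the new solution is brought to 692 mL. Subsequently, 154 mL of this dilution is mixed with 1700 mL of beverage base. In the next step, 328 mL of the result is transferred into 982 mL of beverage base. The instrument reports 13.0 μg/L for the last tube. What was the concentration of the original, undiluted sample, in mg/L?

Overall dilution factor = 4.010 × 39.95 × 4 × 12.04 × 3.994 = 3.08 × 10⁴.
Original = 13.0 μg/L × 3.08 × 10⁴ = 4.01 × 10⁵ μg/L = 401 mg/L.

401 mg/L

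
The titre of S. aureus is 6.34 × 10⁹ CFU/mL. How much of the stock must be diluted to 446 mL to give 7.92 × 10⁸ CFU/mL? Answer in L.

V₁ = C₂V₂/C₁ = 7.92 × 10⁸ × 446 / 6.34 × 10⁹ = 55.7 mL = 0.0557 L.

0.0557 L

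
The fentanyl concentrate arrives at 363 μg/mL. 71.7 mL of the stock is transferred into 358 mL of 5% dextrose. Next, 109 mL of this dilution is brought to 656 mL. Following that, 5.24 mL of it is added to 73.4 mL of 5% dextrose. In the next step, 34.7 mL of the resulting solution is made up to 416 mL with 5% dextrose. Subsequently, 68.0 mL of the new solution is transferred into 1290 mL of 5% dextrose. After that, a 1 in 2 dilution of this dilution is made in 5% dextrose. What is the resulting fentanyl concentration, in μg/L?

Overall dilution factor = 5.993 × 6.018 × 15.01 × 11.99 × 19.97 × 2 = 2.59 × 10⁵.
363 μg/mL / 2.59 × 10⁵ = 1.40 × 10⁻³ μg/mL = 1.40 μg/L.

1.40 μg/L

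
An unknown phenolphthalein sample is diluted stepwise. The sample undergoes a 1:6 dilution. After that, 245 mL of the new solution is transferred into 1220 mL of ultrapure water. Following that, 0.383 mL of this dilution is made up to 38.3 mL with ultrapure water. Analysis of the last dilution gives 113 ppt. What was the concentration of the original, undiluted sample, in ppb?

Overall dilution factor = 6 × 5.980 × 100 = 3588.
Original = 113 ppt × 3588 = 4.05 × 10⁵ ppt = 405 ppb.

405 ppb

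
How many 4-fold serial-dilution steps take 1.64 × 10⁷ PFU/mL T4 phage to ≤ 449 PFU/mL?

8

Need 4ⁿ ≥ 3.65 × 10⁴, so n ≥ log(3.65 × 10⁴)/log(4) = 7.58.
Minimum whole steps: n = 8.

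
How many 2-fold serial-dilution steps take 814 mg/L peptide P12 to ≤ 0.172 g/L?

3

Need 2ⁿ ≥ 4.73, so n ≥ log(4.73)/log(2) = 2.24.
Minimum whole steps: n = 3.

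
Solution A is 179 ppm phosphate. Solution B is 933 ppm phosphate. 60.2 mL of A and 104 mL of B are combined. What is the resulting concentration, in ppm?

657 ppm

C_mix = (C_A·V_A + C_B·V_B)/(V_A + V_B) = (179×60.2 + 933×104) / 164.2 = 657 ppm.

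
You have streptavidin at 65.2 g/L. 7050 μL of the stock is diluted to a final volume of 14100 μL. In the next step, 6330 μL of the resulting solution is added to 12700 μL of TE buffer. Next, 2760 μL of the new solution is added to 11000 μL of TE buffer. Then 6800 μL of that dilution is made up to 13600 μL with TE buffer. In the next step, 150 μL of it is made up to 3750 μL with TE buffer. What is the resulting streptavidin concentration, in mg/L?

Overall dilution factor = 2 × 3.006 × 4.986 × 2 × 25 = 1499.
65.2 g/L / 1499 = 0.0435 g/L = 43.5 mg/L.

43.5 mg/L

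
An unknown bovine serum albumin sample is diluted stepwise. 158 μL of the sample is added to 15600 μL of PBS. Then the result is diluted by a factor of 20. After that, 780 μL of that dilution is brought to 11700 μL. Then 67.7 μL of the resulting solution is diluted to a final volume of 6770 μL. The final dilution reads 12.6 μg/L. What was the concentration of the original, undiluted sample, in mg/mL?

37.7 mg/mL

Overall dilution factor = 99.73 × 20 × 15 × 100 = 2.99 × 10⁶.
Original = 12.6 μg/L × 2.99 × 10⁶ = 3.77 × 10⁷ μg/L = 37.7 mg/mL.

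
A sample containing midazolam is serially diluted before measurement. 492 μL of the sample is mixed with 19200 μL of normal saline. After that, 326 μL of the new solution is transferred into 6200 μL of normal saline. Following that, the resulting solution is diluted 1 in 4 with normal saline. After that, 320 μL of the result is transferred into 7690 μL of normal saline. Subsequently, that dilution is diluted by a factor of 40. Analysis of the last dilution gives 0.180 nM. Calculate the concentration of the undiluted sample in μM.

578 μM

Overall dilution factor = 40.02 × 20.02 × 4 × 25.03 × 40 = 3.21 × 10⁶.
Original = 0.180 nM × 3.21 × 10⁶ = 5.78 × 10⁵ nM = 578 μM.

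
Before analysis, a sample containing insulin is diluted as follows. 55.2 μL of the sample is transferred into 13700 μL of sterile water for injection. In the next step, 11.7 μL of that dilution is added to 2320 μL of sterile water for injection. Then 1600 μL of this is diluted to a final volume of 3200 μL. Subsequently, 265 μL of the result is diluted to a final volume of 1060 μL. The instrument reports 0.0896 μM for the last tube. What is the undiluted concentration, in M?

Overall dilution factor = 249.2 × 199.3 × 2 × 4 = 3.97 × 10⁵.
Original = 0.0896 μM × 3.97 × 10⁵ = 3.56 × 10⁴ μM = 0.0356 M.

0.0356 M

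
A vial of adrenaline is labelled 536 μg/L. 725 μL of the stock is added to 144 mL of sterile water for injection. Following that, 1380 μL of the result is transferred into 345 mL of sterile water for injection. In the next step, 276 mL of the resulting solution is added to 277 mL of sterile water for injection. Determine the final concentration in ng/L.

5.34 ng/L

Overall dilution factor = 199.6 × 251 × 2.004 = 1.00 × 10⁵.
536 μg/L / 1.00 × 10⁵ = 5.34 × 10⁻³ μg/L = 5.34 ng/L.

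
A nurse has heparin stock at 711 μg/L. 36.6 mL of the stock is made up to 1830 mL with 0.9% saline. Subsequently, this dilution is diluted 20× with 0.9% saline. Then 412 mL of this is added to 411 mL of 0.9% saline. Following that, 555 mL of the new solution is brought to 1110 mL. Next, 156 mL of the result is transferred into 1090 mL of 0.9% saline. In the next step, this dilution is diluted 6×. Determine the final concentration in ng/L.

Overall dilution factor = 50 × 20 × 1.998 × 2 × 7.987 × 6 = 1.91 × 10⁵.
711 μg/L / 1.91 × 10⁵ = 3.71 × 10⁻³ μg/L = 3.71 ng/L.

3.71 ng/L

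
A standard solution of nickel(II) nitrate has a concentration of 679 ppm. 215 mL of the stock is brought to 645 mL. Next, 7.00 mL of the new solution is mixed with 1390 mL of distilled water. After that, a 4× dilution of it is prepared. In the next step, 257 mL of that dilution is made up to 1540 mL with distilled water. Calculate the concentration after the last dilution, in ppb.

47.3 ppb

Overall dilution factor = 3 × 199.6 × 4 × 5.992 = 1.44 × 10⁴.
679 ppm / 1.44 × 10⁴ = 0.0473 ppm = 47.3 ppb.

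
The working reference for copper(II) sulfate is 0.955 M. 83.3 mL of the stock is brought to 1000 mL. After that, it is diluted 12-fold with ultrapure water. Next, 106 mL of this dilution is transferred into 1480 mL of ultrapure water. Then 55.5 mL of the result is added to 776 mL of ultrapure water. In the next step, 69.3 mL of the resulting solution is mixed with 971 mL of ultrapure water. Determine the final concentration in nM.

1970 nM

Overall dilution factor = 12.00 × 12 × 14.96 × 14.98 × 15.01 = 4.85 × 10⁵.
0.955 M / 4.85 × 10⁵ = 1.97 × 10⁻⁶ M = 1970 nM.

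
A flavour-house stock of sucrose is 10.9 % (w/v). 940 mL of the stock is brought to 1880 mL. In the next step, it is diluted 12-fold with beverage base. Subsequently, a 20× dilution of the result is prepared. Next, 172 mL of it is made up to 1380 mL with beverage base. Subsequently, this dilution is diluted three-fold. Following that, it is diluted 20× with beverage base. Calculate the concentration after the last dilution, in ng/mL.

472 ng/mL

Overall dilution factor = 2 × 12 × 20 × 8.023 × 3 × 20 = 2.31 × 10⁵.
10.9 % (w/v) / 2.31 × 10⁵ = 4.72 × 10⁻⁵ % (w/v) = 472 ng/mL.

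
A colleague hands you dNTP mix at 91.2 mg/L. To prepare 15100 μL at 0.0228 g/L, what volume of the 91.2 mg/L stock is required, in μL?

0.0228 g/L = 22.8 mg/L.
V₁ = C₂V₂/C₁ = 22.8 × 15100 / 91.2 = 3775 μL.

3780 μL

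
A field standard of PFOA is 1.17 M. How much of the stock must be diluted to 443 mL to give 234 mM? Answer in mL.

234 mM = 0.234 M.
V₁ = C₂V₂/C₁ = 0.234 × 443 / 1.17 = 88.6 mL.

88.6 mL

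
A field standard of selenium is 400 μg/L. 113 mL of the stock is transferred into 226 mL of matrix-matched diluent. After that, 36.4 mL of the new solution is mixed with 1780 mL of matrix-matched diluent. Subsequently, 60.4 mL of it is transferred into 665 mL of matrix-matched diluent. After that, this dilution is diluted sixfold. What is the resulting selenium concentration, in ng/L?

37.1 ng/L

Overall dilution factor = 3 × 49.90 × 12.01 × 6 = 1.08 × 10⁴.
400 μg/L / 1.08 × 10⁴ = 0.0371 μg/L = 37.1 ng/L.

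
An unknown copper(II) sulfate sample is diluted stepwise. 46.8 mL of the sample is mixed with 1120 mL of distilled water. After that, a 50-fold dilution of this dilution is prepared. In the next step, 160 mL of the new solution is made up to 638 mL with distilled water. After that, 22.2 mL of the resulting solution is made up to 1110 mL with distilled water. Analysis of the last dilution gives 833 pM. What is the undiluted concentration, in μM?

Overall dilution factor = 24.93 × 50 × 3.987 × 50 = 2.49 × 10⁵.
Original = 833 pM × 2.49 × 10⁵ = 2.07 × 10⁸ pM = 207 μM.

207 μM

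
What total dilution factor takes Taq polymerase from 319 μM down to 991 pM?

Factor = C₀/C_target = 319 μM / 991 pM = 3.22 × 10⁵.

3.22 × 10⁵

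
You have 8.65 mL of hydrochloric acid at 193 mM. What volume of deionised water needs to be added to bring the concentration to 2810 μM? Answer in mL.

585 mL

2810 μM = 2.81 mM.
V₂ = C₁V₁/C₂ = 193 × 8.65 / 2.81 = 594 mL.
Diluent to add = V₂ − V₁ = 594 − 8.65 = 585 mL.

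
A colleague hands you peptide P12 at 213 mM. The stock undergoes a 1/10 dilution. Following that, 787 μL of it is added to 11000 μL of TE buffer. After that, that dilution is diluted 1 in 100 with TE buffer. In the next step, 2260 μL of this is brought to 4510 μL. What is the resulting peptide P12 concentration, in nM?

7130 nM

Overall dilution factor = 10 × 14.98 × 100 × 1.996 = 2.99 × 10⁴.
213 mM / 2.99 × 10⁴ = 7.13 × 10⁻³ mM = 7130 nM.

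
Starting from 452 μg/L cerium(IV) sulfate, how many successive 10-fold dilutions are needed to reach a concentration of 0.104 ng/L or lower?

Need 10ⁿ ≥ 4.35 × 10⁶, so n ≥ log(4.35 × 10⁶)/log(10) = 6.64.
Minimum whole steps: n = 7.

7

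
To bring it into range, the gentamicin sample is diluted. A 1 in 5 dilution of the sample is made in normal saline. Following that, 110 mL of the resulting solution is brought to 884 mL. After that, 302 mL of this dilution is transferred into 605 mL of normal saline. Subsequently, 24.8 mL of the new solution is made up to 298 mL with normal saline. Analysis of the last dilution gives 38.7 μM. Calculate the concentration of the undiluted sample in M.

0.0561 M

Overall dilution factor = 5 × 8.036 × 3.003 × 12.02 = 1450.
Original = 38.7 μM × 1450 = 5.61 × 10⁴ μM = 0.0561 M.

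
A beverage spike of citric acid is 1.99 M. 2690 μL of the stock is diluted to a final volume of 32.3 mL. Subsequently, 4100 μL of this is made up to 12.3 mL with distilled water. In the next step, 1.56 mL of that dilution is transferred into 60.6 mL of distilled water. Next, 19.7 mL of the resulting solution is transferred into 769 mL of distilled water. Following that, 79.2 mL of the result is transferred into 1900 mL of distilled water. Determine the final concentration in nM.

1390 nM

Overall dilution factor = 12.01 × 3 × 39.85 × 40.04 × 24.99 = 1.44 × 10⁶.
1.99 M / 1.44 × 10⁶ = 1.39 × 10⁻⁶ M = 1390 nM.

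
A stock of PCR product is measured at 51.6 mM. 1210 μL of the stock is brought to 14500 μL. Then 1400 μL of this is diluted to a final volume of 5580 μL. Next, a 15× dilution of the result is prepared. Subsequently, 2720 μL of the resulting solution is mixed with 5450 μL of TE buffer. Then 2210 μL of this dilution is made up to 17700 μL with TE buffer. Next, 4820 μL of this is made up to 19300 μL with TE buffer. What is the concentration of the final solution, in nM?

Overall dilution factor = 11.98 × 3.986 × 15 × 3.004 × 8.009 × 4.004 = 6.90 × 10⁴.
51.6 mM / 6.90 × 10⁴ = 7.48 × 10⁻⁴ mM = 748 nM.

748 nM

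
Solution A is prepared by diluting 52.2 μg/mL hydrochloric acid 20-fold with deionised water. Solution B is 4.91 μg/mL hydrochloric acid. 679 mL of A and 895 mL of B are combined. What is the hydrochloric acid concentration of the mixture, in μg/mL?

3.92 μg/mL

C_A = 52.2 μg/mL / 20 = 2.61 μg/mL.
C_mix = (C_A·V_A + C_B·V_B)/(V_A + V_B) = (2.61×679 + 4.91×895) / 1574 = 3.92 μg/mL.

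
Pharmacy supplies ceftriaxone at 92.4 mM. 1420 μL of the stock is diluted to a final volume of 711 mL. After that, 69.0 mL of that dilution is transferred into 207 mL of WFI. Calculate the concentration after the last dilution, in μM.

46.1 μM

Overall dilution factor = 500.7 × 4 = 2003.
92.4 mM / 2003 = 0.0461 mM = 46.1 μM.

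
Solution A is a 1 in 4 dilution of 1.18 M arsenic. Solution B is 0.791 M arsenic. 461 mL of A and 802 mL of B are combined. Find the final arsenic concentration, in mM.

610 mM

C_A = 1.18 M / 4 = 0.295 M.
C_mix = (C_A·V_A + C_B·V_B)/(V_A + V_B) = (0.295×461 + 0.791×802) / 1263 = 0.610 M = 610 mM.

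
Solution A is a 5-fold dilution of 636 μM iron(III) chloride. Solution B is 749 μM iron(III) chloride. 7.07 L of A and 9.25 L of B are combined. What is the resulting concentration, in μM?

C_A = 636 μM / 5 = 127 μM.
C_mix = (C_A·V_A + C_B·V_B)/(V_A + V_B) = (127×7.07 + 749×9.25) / 16.32 = 480 μM.

480 μM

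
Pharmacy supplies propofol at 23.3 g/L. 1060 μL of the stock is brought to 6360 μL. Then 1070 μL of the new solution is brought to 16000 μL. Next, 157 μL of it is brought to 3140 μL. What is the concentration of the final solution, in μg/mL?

13.0 μg/mL

Overall dilution factor = 6 × 14.95 × 20 = 1794.
23.3 g/L / 1794 = 0.0130 g/L = 13.0 μg/mL.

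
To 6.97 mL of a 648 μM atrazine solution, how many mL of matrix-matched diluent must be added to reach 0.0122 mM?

0.0122 mM = 12.2 μM.
V₂ = C₁V₁/C₂ = 648 × 6.97 / 12.2 = 370 mL.
Diluent to add = V₂ − V₁ = 370 − 6.97 = 363 mL.

363 mL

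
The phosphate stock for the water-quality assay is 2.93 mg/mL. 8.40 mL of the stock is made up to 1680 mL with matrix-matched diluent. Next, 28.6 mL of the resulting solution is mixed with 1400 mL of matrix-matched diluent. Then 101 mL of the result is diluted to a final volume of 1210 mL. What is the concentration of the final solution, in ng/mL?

24.5 ng/mL

Overall dilution factor = 200 × 49.95 × 11.98 = 1.20 × 10⁵.
2.93 mg/mL / 1.20 × 10⁵ = 2.45 × 10⁻⁵ mg/mL = 24.5 ng/mL.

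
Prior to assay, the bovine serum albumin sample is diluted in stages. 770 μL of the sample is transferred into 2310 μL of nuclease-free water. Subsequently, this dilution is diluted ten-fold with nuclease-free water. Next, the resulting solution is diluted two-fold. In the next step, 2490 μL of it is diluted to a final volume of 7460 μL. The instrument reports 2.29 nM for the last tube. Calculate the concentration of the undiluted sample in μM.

0.549 μM

Overall dilution factor = 4 × 10 × 2 × 2.996 = 240.
Original = 2.29 nM × 240 = 549 nM = 0.549 μM.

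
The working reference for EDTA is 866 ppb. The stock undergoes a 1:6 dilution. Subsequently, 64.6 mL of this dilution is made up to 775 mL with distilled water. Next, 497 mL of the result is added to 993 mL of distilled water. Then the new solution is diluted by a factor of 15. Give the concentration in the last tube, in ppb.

0.268 ppb

Overall dilution factor = 6 × 12.00 × 2.998 × 15 = 3237.
866 ppb / 3237 = 0.268 ppb.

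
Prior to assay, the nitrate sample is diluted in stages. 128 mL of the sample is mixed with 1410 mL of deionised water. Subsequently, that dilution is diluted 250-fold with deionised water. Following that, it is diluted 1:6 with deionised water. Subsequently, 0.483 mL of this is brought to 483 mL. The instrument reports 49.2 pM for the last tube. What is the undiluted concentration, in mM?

Overall dilution factor = 12.02 × 250 × 6 × 1000 = 1.80 × 10⁷.
Original = 49.2 pM × 1.80 × 10⁷ = 8.87 × 10⁸ pM = 0.887 mM.

0.887 mM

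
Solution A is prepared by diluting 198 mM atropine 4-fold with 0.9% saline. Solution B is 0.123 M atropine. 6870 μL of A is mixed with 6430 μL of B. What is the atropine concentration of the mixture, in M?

0.0850 M

C_A = 198 mM / 4 = 49.5 mM.
C_B = 0.123 M = 123 mM.
C_mix = (C_A·V_A + C_B·V_B)/(V_A + V_B) = (49.5×6870 + 123×6430) / 13300 = 85.0 mM = 0.0850 M.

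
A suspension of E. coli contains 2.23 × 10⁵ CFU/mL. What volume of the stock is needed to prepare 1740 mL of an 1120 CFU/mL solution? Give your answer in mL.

8.74 mL

V₁ = C₂V₂/C₁ = 1120 × 1740 / 2.23 × 10⁵ = 8.74 mL.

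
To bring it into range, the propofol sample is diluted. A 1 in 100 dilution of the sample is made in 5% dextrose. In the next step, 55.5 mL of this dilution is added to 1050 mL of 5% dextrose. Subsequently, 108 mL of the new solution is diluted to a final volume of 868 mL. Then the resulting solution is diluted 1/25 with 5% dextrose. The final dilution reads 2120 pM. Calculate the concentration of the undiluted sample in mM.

0.848 mM

Overall dilution factor = 100 × 19.92 × 8.037 × 25 = 4.00 × 10⁵.
Original = 2120 pM × 4.00 × 10⁵ = 8.48 × 10⁸ pM = 0.848 mM.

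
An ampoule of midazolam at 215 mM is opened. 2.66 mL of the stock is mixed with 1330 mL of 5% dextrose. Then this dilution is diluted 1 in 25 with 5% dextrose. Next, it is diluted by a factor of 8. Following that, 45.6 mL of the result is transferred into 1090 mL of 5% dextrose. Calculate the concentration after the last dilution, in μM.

Overall dilution factor = 501 × 25 × 8 × 24.90 = 2.50 × 10⁶.
215 mM / 2.50 × 10⁶ = 8.62 × 10⁻⁵ mM = 0.0862 μM.

0.0862 μM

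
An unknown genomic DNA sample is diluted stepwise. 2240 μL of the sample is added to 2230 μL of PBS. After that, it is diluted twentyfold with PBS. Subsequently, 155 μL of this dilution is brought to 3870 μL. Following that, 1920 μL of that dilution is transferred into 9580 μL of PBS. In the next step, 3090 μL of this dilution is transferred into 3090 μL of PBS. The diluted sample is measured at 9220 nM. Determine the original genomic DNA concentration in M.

Overall dilution factor = 1.996 × 20 × 24.97 × 5.990 × 2 = 1.19 × 10⁴.
Original = 9220 nM × 1.19 × 10⁴ = 1.10 × 10⁸ nM = 0.110 M.

0.110 M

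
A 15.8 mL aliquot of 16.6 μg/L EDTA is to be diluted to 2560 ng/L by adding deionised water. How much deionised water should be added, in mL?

86.7 mL

2560 ng/L = 2.56 μg/L.
V₂ = C₁V₁/C₂ = 16.6 × 15.8 / 2.56 = 102 mL.
Diluent to add = V₂ − V₁ = 102 − 15.8 = 86.7 mL.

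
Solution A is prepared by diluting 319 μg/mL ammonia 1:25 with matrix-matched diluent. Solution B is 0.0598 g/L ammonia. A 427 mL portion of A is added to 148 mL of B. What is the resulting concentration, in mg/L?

C_A = 319 μg/mL / 25 = 12.8 μg/mL.
C_B = 0.0598 g/L = 59.8 μg/mL.
C_mix = (C_A·V_A + C_B·V_B)/(V_A + V_B) = (12.8×427 + 59.8×148) / 575.0 = 24.9 μg/mL = 24.9 mg/L.

24.9 mg/L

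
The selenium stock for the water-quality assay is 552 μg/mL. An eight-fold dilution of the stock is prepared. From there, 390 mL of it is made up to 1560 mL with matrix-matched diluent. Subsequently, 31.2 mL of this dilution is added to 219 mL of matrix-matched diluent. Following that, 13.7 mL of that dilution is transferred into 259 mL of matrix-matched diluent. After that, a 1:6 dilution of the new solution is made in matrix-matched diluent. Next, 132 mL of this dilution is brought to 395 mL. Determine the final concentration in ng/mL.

6.02 ng/mL

Overall dilution factor = 8 × 4 × 8.019 × 19.91 × 6 × 2.992 = 9.17 × 10⁴.
552 μg/mL / 9.17 × 10⁴ = 6.02 × 10⁻³ μg/mL = 6.02 ng/mL.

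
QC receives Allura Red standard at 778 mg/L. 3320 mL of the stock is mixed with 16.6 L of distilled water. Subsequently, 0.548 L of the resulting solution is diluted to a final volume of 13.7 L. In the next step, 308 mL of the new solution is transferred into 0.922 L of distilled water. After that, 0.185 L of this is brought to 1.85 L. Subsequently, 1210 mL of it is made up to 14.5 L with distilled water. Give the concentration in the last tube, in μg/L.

10.8 μg/L

Overall dilution factor = 6 × 25 × 3.994 × 10 × 11.98 = 7.18 × 10⁴.
778 mg/L / 7.18 × 10⁴ = 0.0108 mg/L = 10.8 μg/L.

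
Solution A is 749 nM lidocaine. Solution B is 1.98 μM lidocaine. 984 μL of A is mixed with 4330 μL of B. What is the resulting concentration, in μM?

1.75 μM

C_B = 1.98 μM = 1980 nM.
C_mix = (C_A·V_A + C_B·V_B)/(V_A + V_B) = (749×984 + 1980×4330) / 5314 = 1752 nM = 1.75 μM.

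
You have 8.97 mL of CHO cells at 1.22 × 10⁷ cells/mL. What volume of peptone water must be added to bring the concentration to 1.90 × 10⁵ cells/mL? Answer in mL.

567 mL

V₂ = C₁V₁/C₂ = 1.22 × 10⁷ × 8.97 / 1.90 × 10⁵ = 576 mL.
Diluent to add = V₂ − V₁ = 576 − 8.97 = 567 mL.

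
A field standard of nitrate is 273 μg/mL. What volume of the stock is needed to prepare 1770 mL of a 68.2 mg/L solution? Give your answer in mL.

442 mL

68.2 mg/L = 68.2 μg/mL.
V₁ = C₂V₂/C₁ = 68.2 × 1770 / 273 = 442 mL.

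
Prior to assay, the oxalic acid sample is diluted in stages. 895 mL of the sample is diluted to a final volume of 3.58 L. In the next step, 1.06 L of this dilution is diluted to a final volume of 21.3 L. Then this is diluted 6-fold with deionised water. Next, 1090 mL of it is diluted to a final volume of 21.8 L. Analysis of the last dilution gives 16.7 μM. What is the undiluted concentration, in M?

Overall dilution factor = 4 × 20.09 × 6 × 20 = 9645.
Original = 16.7 μM × 9645 = 1.61 × 10⁵ μM = 0.161 M.

0.161 M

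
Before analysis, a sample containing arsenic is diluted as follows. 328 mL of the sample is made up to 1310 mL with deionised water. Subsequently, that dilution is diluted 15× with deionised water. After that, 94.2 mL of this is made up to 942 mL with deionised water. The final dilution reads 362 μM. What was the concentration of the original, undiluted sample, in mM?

217 mM

Overall dilution factor = 3.994 × 15 × 10 = 599.
Original = 362 μM × 599 = 2.17 × 10⁵ μM = 217 mM.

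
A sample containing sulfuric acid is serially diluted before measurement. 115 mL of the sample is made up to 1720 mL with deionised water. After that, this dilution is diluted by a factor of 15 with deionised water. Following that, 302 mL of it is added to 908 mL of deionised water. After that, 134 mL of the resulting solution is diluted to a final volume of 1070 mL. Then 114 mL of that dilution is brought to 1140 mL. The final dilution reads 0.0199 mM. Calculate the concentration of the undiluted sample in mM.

1430 mM

Overall dilution factor = 14.96 × 15 × 4.007 × 7.985 × 10 = 7.18 × 10⁴.
Original = 0.0199 mM × 7.18 × 10⁴ = 1428 mM.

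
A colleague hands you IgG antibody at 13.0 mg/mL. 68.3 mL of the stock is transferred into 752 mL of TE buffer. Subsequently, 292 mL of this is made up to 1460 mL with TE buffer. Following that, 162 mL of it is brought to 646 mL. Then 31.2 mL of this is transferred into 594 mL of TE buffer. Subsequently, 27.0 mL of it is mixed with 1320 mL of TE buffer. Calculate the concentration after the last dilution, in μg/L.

54.3 μg/L

Overall dilution factor = 12.01 × 5 × 3.988 × 20.04 × 49.89 = 2.39 × 10⁵.
13.0 mg/mL / 2.39 × 10⁵ = 5.43 × 10⁻⁵ mg/mL = 54.3 μg/L.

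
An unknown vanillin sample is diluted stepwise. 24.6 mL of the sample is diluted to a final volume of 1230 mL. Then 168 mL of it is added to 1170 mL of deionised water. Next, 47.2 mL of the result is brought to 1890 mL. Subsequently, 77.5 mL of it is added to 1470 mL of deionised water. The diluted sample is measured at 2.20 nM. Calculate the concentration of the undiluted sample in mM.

0.700 mM

Overall dilution factor = 50 × 7.964 × 40.04 × 19.97 = 3.18 × 10⁵.
Original = 2.20 nM × 3.18 × 10⁵ = 7.00 × 10⁵ nM = 0.700 mM.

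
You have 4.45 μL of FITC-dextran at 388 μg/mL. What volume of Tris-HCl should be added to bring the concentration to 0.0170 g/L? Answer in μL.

0.0170 g/L = 17.0 μg/mL.
V₂ = C₁V₁/C₂ = 388 × 4.45 / 17.0 = 102 μL.
Diluent to add = V₂ − V₁ = 102 − 4.45 = 97.1 μL.

97.1 μL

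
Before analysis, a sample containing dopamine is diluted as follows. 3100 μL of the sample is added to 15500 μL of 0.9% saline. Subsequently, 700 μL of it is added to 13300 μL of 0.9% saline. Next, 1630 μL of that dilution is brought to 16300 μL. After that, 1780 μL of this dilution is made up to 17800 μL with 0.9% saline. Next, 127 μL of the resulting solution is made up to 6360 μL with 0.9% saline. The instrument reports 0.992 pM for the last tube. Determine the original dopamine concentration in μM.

0.596 μM

Overall dilution factor = 6 × 20 × 10 × 10 × 50.08 = 6.01 × 10⁵.
Original = 0.992 pM × 6.01 × 10⁵ = 5.96 × 10⁵ pM = 0.596 μM.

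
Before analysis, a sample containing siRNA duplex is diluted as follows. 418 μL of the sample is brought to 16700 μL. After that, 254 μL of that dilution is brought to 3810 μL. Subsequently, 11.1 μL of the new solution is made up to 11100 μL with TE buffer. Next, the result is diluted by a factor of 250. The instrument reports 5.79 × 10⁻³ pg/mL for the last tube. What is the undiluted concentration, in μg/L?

867 μg/L

Overall dilution factor = 39.95 × 15 × 1000 × 250 = 1.50 × 10⁸.
Original = 5.79 × 10⁻³ pg/mL × 1.50 × 10⁸ = 8.67 × 10⁵ pg/mL = 867 μg/L.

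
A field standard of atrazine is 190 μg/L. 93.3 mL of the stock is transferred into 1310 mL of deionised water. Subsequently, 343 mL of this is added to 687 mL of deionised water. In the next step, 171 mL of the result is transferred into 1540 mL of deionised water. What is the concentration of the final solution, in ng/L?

Overall dilution factor = 15.04 × 3.003 × 10.01 = 452.
190 μg/L / 452 = 0.420 μg/L = 420 ng/L.

420 ng/L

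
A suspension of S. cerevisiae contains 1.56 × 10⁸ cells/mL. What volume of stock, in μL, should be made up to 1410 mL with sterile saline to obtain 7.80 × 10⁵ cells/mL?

V₁ = C₂V₂/C₁ = 7.80 × 10⁵ × 1410 / 1.56 × 10⁸ = 7.05 mL = 7050 μL.

7050 μL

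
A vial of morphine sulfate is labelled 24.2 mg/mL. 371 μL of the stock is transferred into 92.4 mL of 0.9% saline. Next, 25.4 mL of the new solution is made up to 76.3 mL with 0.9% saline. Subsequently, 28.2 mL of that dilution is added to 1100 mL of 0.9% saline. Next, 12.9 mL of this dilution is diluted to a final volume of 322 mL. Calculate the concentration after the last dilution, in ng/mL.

32.3 ng/mL

Overall dilution factor = 250.1 × 3.004 × 40.01 × 24.96 = 7.50 × 10⁵.
24.2 mg/mL / 7.50 × 10⁵ = 3.23 × 10⁻⁵ mg/mL = 32.3 ng/mL.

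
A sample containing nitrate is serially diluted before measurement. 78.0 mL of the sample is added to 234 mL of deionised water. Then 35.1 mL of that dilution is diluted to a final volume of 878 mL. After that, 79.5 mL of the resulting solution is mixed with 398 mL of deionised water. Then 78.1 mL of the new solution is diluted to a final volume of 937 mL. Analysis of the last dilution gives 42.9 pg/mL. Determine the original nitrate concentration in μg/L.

309 μg/L

Overall dilution factor = 4 × 25.01 × 6.006 × 12.00 = 7210.
Original = 42.9 pg/mL × 7210 = 3.09 × 10⁵ pg/mL = 309 μg/L.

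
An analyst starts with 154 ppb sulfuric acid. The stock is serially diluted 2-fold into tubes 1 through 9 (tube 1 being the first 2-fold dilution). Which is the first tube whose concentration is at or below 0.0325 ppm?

tube 3

Tube n has concentration 154 ppb / 2ⁿ.
Need 2ⁿ ≥ 154 ppb / 0.0325 ppm = 4.74, so n ≥ 2.24.
First such tube: n = 3.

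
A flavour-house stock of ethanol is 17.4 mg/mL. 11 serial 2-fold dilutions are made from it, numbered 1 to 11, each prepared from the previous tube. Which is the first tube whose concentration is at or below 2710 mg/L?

tube 3

Tube n has concentration 17.4 mg/mL / 2ⁿ.
Need 2ⁿ ≥ 17.4 mg/mL / 2710 mg/L = 6.42, so n ≥ 2.68.
First such tube: n = 3.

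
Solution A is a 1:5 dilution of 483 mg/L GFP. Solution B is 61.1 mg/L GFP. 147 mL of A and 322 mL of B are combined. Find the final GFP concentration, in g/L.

0.0722 g/L

C_A = 483 mg/L / 5 = 96.6 mg/L.
C_mix = (C_A·V_A + C_B·V_B)/(V_A + V_B) = (96.6×147 + 61.1×322) / 469.0 = 72.2 mg/L = 0.0722 g/L.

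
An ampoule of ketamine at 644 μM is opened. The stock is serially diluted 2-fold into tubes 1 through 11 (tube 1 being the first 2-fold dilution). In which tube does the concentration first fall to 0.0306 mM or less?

tube 5

Tube n has concentration 644 μM / 2ⁿ.
Need 2ⁿ ≥ 644 μM / 0.0306 mM = 21.0, so n ≥ 4.40.
First such tube: n = 5.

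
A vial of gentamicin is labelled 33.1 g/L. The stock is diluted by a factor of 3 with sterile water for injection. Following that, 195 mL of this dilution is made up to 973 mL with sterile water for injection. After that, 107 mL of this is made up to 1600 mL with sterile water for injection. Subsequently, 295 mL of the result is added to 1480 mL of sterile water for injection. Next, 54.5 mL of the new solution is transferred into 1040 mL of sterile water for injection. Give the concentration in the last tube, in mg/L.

1.22 mg/L

Overall dilution factor = 3 × 4.990 × 14.95 × 6.017 × 20.08 = 2.70 × 10⁴.
33.1 g/L / 2.70 × 10⁴ = 1.22 × 10⁻³ g/L = 1.22 mg/L.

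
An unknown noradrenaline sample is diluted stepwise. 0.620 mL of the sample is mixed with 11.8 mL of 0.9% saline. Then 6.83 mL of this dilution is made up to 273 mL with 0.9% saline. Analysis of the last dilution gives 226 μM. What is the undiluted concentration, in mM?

181 mM

Overall dilution factor = 20.03 × 39.97 = 801.
Original = 226 μM × 801 = 1.81 × 10⁵ μM = 181 mM.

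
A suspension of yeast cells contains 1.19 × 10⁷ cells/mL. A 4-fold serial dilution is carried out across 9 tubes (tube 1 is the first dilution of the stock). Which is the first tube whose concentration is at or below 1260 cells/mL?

tube 7

Tube n has concentration 1.19 × 10⁷ cells/mL / 4ⁿ.
Need 4ⁿ ≥ 1.19 × 10⁷ cells/mL / 1260 cells/mL = 9444, so n ≥ 6.60.
First such tube: n = 7.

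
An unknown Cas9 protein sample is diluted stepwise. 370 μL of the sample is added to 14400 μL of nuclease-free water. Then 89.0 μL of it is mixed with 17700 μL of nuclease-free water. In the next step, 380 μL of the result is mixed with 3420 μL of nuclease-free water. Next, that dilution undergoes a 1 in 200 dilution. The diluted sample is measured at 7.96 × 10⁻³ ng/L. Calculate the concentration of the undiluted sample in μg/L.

Overall dilution factor = 39.92 × 199.9 × 10 × 200 = 1.60 × 10⁷.
Original = 7.96 × 10⁻³ ng/L × 1.60 × 10⁷ = 1.27 × 10⁵ ng/L = 127 μg/L.

127 μg/L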